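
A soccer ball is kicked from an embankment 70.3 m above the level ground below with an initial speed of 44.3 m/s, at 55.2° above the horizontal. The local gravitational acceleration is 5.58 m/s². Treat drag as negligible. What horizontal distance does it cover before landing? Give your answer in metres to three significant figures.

Components: vₓ = 44.30 cos 55.2° = 25.28 m/s, v_y0 = 44.30 sin 55.2° = 36.38 m/s.
Vertical motion (up positive, ground at y = 0): 2.790 t² − (36.38) t − 70.3 = 0, so t = (36.38 + √(36.38² + 2·5.58·70.3)) / 5.58 = (36.38 + 45.91) / 5.58 = 14.75 s.
Horizontal distance: R = vₓ t = 25.28 × 14.75 = 372.8 m.

373 m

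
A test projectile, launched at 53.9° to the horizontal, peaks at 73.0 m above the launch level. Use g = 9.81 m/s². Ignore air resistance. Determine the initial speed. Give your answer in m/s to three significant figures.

At the peak v_y = 0, so v_y0 = √(2gH) = √(2 × 9.81 × 73.0) = 37.85 m/s.
v_y0 = v₀ sin θ ⇒ v₀ = 37.85 / sin 53.9° = 46.84 m/s.

46.8 m/s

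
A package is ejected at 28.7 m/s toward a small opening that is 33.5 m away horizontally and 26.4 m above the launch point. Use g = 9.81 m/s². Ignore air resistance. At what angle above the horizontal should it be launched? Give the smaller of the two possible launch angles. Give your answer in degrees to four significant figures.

53.52°

Trajectory: y = x tanθ − g x² (1 + tan²θ)/(2v₀²). With x = 33.5, y = 26.4, v₀ = 28.7, g = 9.81:
6.683 tan²θ − 33.5 tanθ + (33.08) = 0.
tanθ = [33.5 ± √(33.5² − 4 × 6.683 × (33.08))] / (2 × 6.683) = (33.5 ± 15.42) / 13.37, giving tanθ = 1.352 or 3.660.
θ = 53.52° or 74.72°; the smaller is 53.52°.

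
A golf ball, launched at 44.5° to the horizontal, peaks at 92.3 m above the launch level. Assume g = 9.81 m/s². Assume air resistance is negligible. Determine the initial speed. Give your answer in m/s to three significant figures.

At the peak v_y = 0, so v_y0 = √(2gH) = √(2 × 9.81 × 92.3) = 42.55 m/s.
v_y0 = v₀ sin θ ⇒ v₀ = 42.55 / sin 44.5° = 60.71 m/s.

60.7 m/s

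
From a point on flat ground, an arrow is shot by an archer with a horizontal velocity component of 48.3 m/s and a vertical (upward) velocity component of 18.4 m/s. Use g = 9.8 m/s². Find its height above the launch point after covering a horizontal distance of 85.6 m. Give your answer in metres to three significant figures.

Time to reach x = 85.6 m: t = x/vₓ = 85.6/48.30 = 1.772 s.
Height: y = v_y0 t − ½ g t² = 18.40 × 1.772 − 4.900 × 1.772² = 32.61 − 15.39 = 17.22 m.

17.2 m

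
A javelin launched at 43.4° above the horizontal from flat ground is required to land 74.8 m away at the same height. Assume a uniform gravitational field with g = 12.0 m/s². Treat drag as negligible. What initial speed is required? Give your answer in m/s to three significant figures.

30.0 m/s

From R = (v₀² / g) sin 2θ: v₀ = √(gR / sin 2θ).
v₀ = √(12.0 × 74.8 / sin 86.80°) = √(897.6 / 0.9984) = √899.00 = 29.98 m/s.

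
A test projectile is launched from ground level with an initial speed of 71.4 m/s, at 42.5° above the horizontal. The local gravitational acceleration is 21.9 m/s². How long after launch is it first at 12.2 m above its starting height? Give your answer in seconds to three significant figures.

0.269 s

Components: vₓ = 71.40 cos 42.5° = 52.64 m/s, v_y0 = 71.40 sin 42.5° = 48.24 m/s.
Set y = v_y0 t − ½ g t² = 12.2: 10.95 t² − 48.24 t + 12.2 = 0.
Quadratic formula: t = (48.24 ± √1792.5) / 21.9 = (48.24 ± 42.34) / 21.9 → t = 0.2694 s or 4.136 s.
The first (ascending) time is 0.2694 s.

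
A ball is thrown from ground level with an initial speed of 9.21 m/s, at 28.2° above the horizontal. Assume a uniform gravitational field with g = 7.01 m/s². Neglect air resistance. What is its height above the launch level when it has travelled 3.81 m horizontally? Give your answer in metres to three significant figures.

1.27 m

Resolve: vₓ = 9.210 cos 28.2° = 8.117 m/s and v_y0 = 9.210 sin 28.2° = 4.352 m/s.
Time to reach x = 3.81 m: t = x/vₓ = 3.81/8.117 = 0.4694 s.
Height: y = v_y0 t − ½ g t² = 4.352 × 0.4694 − 3.505 × 0.4694² = 2.043 − 0.7723 = 1.271 m.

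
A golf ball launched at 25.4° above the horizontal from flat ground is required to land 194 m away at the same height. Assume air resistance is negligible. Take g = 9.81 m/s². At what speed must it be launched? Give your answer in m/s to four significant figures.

49.56 m/s

Level-ground range: R = v₀² sin(2θ)/g, so v₀ = √(gR / sin 2θ).
v₀ = √(9.81 × 194 / sin 50.80°) = √(1903 / 0.7749) = √2455.8 = 49.56 m/s.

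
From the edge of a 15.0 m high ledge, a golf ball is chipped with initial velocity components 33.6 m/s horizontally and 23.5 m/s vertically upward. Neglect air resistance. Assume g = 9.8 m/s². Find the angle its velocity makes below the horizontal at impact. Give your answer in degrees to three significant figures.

40.9°

Vertical motion (up positive, ground at y = 0): 4.900 t² − (23.50) t − 15.0 = 0, so t = (23.50 + √(23.50² + 2·9.80·15.0)) / 9.80 = (23.50 + 29.09) / 9.80 = 5.366 s.
At impact: v_y = v_y0 − g t = −29.09 m/s; vₓ = 33.60 m/s.
Angle below horizontal: arctan(|v_y|/vₓ) = arctan(29.09/33.60) = 40.89°.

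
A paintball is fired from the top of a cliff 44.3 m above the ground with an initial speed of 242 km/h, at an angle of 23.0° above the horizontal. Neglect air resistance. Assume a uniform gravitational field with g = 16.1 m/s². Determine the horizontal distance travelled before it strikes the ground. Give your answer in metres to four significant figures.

Convert: 242 km/h = 242/3.6 = 67.22 m/s.
Components: vₓ = 67.22 cos 23.0° = 61.88 m/s, v_y0 = 67.22 sin 23.0° = 26.27 m/s.
The projectile lands when y = 44.3 + (26.27) t − ½·16.1·t² = 0. Positive root: t = (26.27 + √(26.27² + 2·16.1·44.3)) / 16.1 = (26.27 + 46.00) / 16.1 = 4.489 s.
Horizontal distance: R = vₓ t = 61.88 × 4.489 = 277.8 m.

277.8 m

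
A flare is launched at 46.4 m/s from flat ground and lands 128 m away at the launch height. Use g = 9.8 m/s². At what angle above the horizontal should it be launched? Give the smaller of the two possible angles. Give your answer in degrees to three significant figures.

R = v₀² sin 2θ / g gives sin 2θ = gR/v₀² = 9.80·128/46.4² = 0.5826.
2θ = 35.64° or 180° − 35.64° = 144.4°, so θ = 17.82° or 72.18°.
The smaller angle is 17.82°.

17.8°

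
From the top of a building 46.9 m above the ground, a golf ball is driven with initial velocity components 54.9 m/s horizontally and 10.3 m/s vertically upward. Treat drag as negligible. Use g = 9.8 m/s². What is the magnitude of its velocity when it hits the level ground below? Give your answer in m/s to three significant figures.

63.6 m/s

With up positive and y = 0 at the ground: y(t) = 46.9 + (10.30) t − 4.900 t². Setting y = 0 and taking the positive root: t = [10.30 + √(10.30² + 2·9.80·46.9)] / 9.80 = (10.30 + 32.02) / 9.80 = 4.318 s.
Vertical velocity at impact: v_y = v_y0 − g t = 10.30 − 9.80 × 4.318 = −32.02 m/s.
Speed: |v| = √(vₓ² + v_y²) = √(54.90² + 32.02²) = 63.56 m/s.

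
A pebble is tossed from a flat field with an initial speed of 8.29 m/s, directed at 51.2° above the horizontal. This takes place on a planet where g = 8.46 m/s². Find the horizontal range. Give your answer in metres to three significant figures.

7.93 m

vₓ = 8.290 cos 51.2° = 5.195 m/s; v_y0 = 8.290 sin 51.2° = 6.461 m/s.
Flight time T = 2 v_y0 / g = 1.527 s.
Horizontal distance R = vₓ T = 5.195 × 1.527 = 7.934 m.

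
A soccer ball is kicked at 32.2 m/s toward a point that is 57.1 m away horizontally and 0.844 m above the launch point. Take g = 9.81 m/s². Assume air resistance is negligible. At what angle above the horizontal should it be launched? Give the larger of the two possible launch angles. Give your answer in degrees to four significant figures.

Trajectory: y = x tanθ − g x² (1 + tan²θ)/(2v₀²). With x = 57.1, y = 0.844, v₀ = 32.2, g = 9.81:
15.42 tan²θ − 57.1 tanθ + (16.27) = 0.
tanθ = [57.1 ± √(57.1² − 4 × 15.42 × (16.27))] / (2 × 15.42) = (57.1 ± 47.51) / 30.85, giving tanθ = 0.3110 or 3.391.
θ = 17.28° or 73.57°; the larger is 73.57°.

73.57°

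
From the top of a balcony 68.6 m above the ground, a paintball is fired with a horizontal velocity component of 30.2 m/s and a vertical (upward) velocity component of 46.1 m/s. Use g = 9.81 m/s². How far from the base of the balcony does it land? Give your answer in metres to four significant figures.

The projectile lands when y = 68.6 + (46.10) t − ½·9.81·t² = 0. Positive root: t = (46.10 + √(46.10² + 2·9.81·68.6)) / 9.81 = (46.10 + 58.92) / 9.81 = 10.71 s.
Horizontal distance: R = vₓ t = 30.20 × 10.71 = 323.3 m.

323.3 m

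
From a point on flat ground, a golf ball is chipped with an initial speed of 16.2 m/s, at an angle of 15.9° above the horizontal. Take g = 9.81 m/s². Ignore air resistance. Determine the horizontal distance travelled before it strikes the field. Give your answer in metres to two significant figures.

vₓ = 16.20 cos 15.9° = 15.58 m/s; v_y0 = 16.20 sin 15.9° = 4.438 m/s.
Flight time T = 2 v_y0 / g = 0.9048 s.
Horizontal distance R = vₓ T = 15.58 × 0.9048 = 14.10 m.

14 m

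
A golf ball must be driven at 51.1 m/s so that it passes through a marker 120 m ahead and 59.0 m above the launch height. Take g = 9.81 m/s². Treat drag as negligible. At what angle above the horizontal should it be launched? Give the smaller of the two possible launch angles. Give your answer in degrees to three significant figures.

Trajectory: y = x tanθ − g x² (1 + tan²θ)/(2v₀²). With x = 120, y = 59.0, v₀ = 51.1, g = 9.81:
27.05 tan²θ − 120 tanθ + (86.05) = 0.
tanθ = [120 ± √(120² − 4 × 27.05 × (86.05))] / (2 × 27.05) = (120 ± 71.34) / 54.10, giving tanθ = 0.8994 or 3.537.
θ = 41.97° or 74.21°; the smaller is 41.97°.

42.0°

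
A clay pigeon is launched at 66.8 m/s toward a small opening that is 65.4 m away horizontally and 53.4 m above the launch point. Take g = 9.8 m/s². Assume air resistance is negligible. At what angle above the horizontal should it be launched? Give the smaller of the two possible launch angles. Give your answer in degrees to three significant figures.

43.6°

Trajectory: y = x tanθ − g x² (1 + tan²θ)/(2v₀²). With x = 65.4, y = 53.4, v₀ = 66.8, g = 9.80:
4.697 tan²θ − 65.4 tanθ + (58.10) = 0.
tanθ = [65.4 ± √(65.4² − 4 × 4.697 × (58.10))] / (2 × 4.697) = (65.4 ± 56.44) / 9.394, giving tanθ = 0.9536 or 12.97.
θ = 43.64° or 85.59°; the smaller is 43.64°.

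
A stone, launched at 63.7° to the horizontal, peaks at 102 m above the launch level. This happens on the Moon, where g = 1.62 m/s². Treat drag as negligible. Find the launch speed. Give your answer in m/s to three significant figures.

At the peak v_y = 0, so v_y0 = √(2gH) = √(2 × 1.62 × 102) = 18.18 m/s.
v_y0 = v₀ sin θ ⇒ v₀ = 18.18 / sin 63.7° = 20.28 m/s.

20.3 m/s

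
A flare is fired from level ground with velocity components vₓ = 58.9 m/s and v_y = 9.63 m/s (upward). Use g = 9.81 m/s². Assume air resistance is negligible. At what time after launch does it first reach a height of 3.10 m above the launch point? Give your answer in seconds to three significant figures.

Set y = v_y0 t − ½ g t² = 3.10: 4.905 t² − 9.630 t + 3.10 = 0.
t = [9.630 ± √(9.630² − 2·9.81·3.10)] / 9.81 = (9.630 ± 5.649) / 9.81, so t = 0.4058 s or t = 1.558 s.
The first (ascending) time is 0.4058 s.

0.406 s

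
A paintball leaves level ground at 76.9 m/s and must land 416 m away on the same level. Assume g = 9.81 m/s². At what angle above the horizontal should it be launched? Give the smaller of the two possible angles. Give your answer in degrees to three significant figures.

From R = (v₀²/g) sin 2θ: sin 2θ = 9.81 × 416 / 5913.6 = 0.6901.
2θ = 43.64° or 180° − 43.64° = 136.4°, so θ = 21.82° or 68.18°.
The smaller angle is 21.82°.

21.8°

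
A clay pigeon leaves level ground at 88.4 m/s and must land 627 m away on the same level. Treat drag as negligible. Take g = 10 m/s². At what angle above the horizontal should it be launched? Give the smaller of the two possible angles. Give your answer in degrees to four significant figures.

Level-ground range R = v₀² sin(2θ)/g ⇒ sin(2θ) = gR/v₀² = 10.0 × 627 / 88.4² = 0.8023.
2θ = 53.35° or 180° − 53.35° = 126.6°, so θ = 26.68° or 63.32°.
The smaller angle is 26.68°.

26.68°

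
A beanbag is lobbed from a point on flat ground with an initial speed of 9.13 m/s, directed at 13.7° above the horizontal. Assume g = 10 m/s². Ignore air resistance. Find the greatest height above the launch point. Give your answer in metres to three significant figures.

0.234 m

Horizontal component vₓ = 9.130 cos 13.7° = 8.870 m/s; vertical v_y0 = 9.130 sin 13.7° = 2.162 m/s.
Peak height H = v_y0² / (2g) = 4.6757 / 20.00 = 0.2338 m.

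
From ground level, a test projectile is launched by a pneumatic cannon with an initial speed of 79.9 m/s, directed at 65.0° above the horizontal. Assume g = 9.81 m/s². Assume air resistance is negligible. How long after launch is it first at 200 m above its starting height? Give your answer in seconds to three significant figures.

3.68 s

Horizontal component vₓ = 79.90 cos 65.0° = 33.77 m/s; vertical v_y0 = 79.90 sin 65.0° = 72.41 m/s.
Set y = v_y0 t − ½ g t² = 200: 4.905 t² − 72.41 t + 200 = 0.
t = [72.41 ± √(72.41² − 2·9.81·200)] / 9.81 = (72.41 ± 36.33) / 9.81, so t = 3.678 s or t = 11.08 s.
The first (ascending) time is 3.678 s.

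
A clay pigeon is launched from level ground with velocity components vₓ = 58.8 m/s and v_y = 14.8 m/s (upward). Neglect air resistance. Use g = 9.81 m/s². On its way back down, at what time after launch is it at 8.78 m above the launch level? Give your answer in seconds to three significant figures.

2.21 s

Set y = v_y0 t − ½ g t² = 8.78: 4.905 t² − 14.80 t + 8.78 = 0.
Quadratic formula: t = (14.80 ± √46.776) / 9.81 = (14.80 ± 6.839) / 9.81 → t = 0.8115 s or 2.206 s.
The descending-branch root is 2.206 s.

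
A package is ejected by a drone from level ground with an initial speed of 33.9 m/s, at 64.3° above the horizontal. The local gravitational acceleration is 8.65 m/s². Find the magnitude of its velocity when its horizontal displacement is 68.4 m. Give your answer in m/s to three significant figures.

Horizontal component vₓ = 33.90 cos 64.3° = 14.70 m/s; vertical v_y0 = 33.90 sin 64.3° = 30.55 m/s.
Time to reach x = 68.4 m: t = x/vₓ = 68.4/14.70 = 4.653 s.
Vertical velocity there: v_y = v_y0 − g t = 30.55 − 8.65 × 4.653 = −9.700 m/s.
Speed: √(vₓ² + v_y²) = √(14.70² + 9.700²) = 17.61 m/s.

17.6 m/s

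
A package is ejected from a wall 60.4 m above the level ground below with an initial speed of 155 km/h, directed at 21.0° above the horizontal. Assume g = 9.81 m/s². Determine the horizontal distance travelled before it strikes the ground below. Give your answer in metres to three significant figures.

Convert: 155 km/h = 155/3.6 = 43.06 m/s.
Components: vₓ = 43.06 cos 21.0° = 40.20 m/s, v_y0 = 43.06 sin 21.0° = 15.43 m/s.
With up positive and y = 0 at the ground: y(t) = 60.4 + (15.43) t − 4.905 t². Setting y = 0 and taking the positive root: t = [15.43 + √(15.43² + 2·9.81·60.4)] / 9.81 = (15.43 + 37.72) / 9.81 = 5.418 s.
Horizontal distance: R = vₓ t = 40.20 × 5.418 = 217.8 m.

218 m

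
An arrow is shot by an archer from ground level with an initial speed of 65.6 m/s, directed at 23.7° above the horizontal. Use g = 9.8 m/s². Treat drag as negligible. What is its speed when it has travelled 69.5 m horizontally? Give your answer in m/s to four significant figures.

Horizontal component vₓ = 65.60 cos 23.7° = 60.07 m/s; vertical v_y0 = 65.60 sin 23.7° = 26.37 m/s.
x = vₓ t ⇒ t = 69.5/60.07 = 1.157 s.
Vertical velocity there: v_y = v_y0 − g t = 26.37 − 9.80 × 1.157 = 15.03 m/s.
Speed: √(vₓ² + v_y²) = √(60.07² + 15.03²) = 61.92 m/s.

61.92 m/s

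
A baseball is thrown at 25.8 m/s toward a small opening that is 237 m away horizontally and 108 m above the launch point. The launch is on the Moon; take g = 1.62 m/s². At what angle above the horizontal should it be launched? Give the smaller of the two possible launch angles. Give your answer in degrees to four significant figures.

47.24°

Trajectory: y = x tanθ − g x² (1 + tan²θ)/(2v₀²). With x = 237, y = 108, v₀ = 25.8, g = 1.62:
68.35 tan²θ − 237 tanθ + (176.4) = 0.
tanθ = [237 ± √(237² − 4 × 68.35 × (176.4))] / (2 × 68.35) = (237 ± 89.19) / 136.7, giving tanθ = 1.081 or 2.386.
θ = 47.24° or 67.26°; the smaller is 47.24°.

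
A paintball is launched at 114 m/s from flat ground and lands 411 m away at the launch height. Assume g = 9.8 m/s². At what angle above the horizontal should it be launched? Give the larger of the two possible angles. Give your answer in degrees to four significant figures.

Level-ground range R = v₀² sin(2θ)/g ⇒ sin(2θ) = gR/v₀² = 9.80 × 411 / 114² = 0.3099.
2θ = 18.05° or 180° − 18.05° = 161.9°, so θ = 9.027° or 80.97°.
The larger angle is 80.97°.

80.97°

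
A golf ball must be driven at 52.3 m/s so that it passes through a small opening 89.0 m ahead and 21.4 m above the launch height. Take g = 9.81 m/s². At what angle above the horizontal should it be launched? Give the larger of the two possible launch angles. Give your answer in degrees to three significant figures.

80.3°

Trajectory: y = x tanθ − g x² (1 + tan²θ)/(2v₀²). With x = 89.0, y = 21.4, v₀ = 52.3, g = 9.81:
14.20 tan²θ − 89.0 tanθ + (35.60) = 0.
tanθ = [89.0 ± √(89.0² − 4 × 14.20 × (35.60))] / (2 × 14.20) = (89.0 ± 76.80) / 28.41, giving tanθ = 0.4295 or 5.836.
θ = 23.24° or 80.28°; the larger is 80.28°.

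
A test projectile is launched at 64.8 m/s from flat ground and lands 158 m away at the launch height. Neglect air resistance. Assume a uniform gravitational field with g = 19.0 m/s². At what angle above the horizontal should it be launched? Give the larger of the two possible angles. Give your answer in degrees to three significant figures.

Level-ground range R = v₀² sin(2θ)/g ⇒ sin(2θ) = gR/v₀² = 19.0 × 158 / 64.8² = 0.7149.
2θ = 45.64° or 180° − 45.64° = 134.4°, so θ = 22.82° or 67.18°.
The larger angle is 67.18°.

67.2°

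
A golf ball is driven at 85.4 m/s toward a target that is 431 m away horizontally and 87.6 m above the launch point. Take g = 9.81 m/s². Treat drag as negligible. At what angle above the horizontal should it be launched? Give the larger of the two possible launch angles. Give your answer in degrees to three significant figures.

Trajectory: y = x tanθ − g x² (1 + tan²θ)/(2v₀²). With x = 431, y = 87.6, v₀ = 85.4, g = 9.81:
124.9 tan²θ − 431 tanθ + (212.5) = 0.
tanθ = [431 ± √(431² − 4 × 124.9 × (212.5))] / (2 × 124.9) = (431 ± 282.0) / 249.9, giving tanθ = 0.5961 or 2.854.
θ = 30.80° or 70.69°; the larger is 70.69°.

70.7°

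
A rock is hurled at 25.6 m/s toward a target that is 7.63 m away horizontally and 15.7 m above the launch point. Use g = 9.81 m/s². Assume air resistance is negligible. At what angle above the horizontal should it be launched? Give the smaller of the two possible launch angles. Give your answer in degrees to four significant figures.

Trajectory: y = x tanθ − g x² (1 + tan²θ)/(2v₀²). With x = 7.63, y = 15.7, v₀ = 25.6, g = 9.81:
0.4357 tan²θ − 7.63 tanθ + (16.14) = 0.
tanθ = [7.63 ± √(7.63² − 4 × 0.4357 × (16.14))] / (2 × 0.4357) = (7.63 ± 5.486) / 0.8714, giving tanθ = 2.460 or 15.05.
θ = 67.88° or 86.20°; the smaller is 67.88°.

67.88°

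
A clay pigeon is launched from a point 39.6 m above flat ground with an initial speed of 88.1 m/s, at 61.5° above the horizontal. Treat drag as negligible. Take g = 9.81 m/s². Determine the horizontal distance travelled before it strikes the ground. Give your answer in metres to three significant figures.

684 m

vₓ = 88.10 cos 61.5° = 42.04 m/s; v_y0 = 88.10 sin 61.5° = 77.42 m/s.
The projectile lands when y = 39.6 + (77.42) t − ½·9.81·t² = 0. Positive root: t = (77.42 + √(77.42² + 2·9.81·39.6)) / 9.81 = (77.42 + 82.29) / 9.81 = 16.28 s.
Horizontal distance: R = vₓ t = 42.04 × 16.28 = 684.4 m.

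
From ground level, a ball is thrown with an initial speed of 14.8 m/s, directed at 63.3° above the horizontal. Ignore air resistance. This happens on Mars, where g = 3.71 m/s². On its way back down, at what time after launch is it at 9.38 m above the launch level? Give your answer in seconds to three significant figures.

vₓ = 14.80 cos 63.3° = 6.650 m/s; v_y0 = 14.80 sin 63.3° = 13.22 m/s.
Require v_y0 t − ½ g t² = 9.38, i.e. 1.855 t² − 13.22 t + 9.38 = 0.
t = [13.22 ± √(13.22² − 2·3.71·9.38)] / 3.71 = (13.22 ± 10.26) / 3.71, so t = 0.7990 s or t = 6.329 s.
The descending-branch root is 6.329 s.

6.33 s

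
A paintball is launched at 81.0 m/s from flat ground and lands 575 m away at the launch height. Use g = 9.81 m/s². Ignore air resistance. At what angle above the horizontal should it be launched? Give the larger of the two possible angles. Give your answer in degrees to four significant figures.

From R = (v₀²/g) sin 2θ: sin 2θ = 9.81 × 575 / 6561.0 = 0.8597.
2θ = 59.29° or 180° − 59.29° = 120.7°, so θ = 29.64° or 60.36°.
The larger angle is 60.36°.

60.36°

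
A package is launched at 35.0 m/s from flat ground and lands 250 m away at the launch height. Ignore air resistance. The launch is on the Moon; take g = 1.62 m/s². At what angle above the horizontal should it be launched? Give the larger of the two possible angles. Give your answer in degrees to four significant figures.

From R = (v₀²/g) sin 2θ: sin 2θ = 1.62 × 250 / 1225.0 = 0.3306.
2θ = 19.31° or 180° − 19.31° = 160.7°, so θ = 9.653° or 80.35°.
The larger angle is 80.35°.

80.35°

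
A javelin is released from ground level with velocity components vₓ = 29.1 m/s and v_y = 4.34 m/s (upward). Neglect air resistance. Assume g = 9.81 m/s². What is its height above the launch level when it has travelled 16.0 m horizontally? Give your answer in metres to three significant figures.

Time to reach x = 16.0 m: t = x/vₓ = 16.0/29.10 = 0.5498 s.
Height: y = v_y0 t − ½ g t² = 4.340 × 0.5498 − 4.905 × 0.5498² = 2.386 − 1.483 = 0.9034 m.

0.903 m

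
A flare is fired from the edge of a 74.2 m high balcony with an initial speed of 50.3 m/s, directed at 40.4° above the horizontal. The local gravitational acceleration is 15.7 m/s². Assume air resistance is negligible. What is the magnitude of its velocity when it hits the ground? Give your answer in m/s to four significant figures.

Horizontal component vₓ = 50.30 cos 40.4° = 38.31 m/s; vertical v_y0 = 50.30 sin 40.4° = 32.60 m/s.
With up positive and y = 0 at the ground: y(t) = 74.2 + (32.60) t − 7.850 t². Setting y = 0 and taking the positive root: t = [32.60 + √(32.60² + 2·15.7·74.2)] / 15.7 = (32.60 + 58.25) / 15.7 = 5.786 s.
Vertical velocity at impact: v_y = v_y0 − g t = 32.60 − 15.7 × 5.786 = −58.25 m/s.
Speed: |v| = √(vₓ² + v_y²) = √(38.31² + 58.25²) = 69.71 m/s.

69.71 m/s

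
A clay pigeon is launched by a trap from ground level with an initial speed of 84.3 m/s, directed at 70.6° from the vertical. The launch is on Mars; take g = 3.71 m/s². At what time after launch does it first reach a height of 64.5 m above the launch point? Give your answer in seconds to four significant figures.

Resolve: vₓ = 84.30 sin 70.6° = 79.51 m/s and v_y0 = 84.30 cos 70.6° = 28.00 m/s.
Set y = v_y0 t − ½ g t² = 64.5: 1.855 t² − 28.00 t + 64.5 = 0.
t = [28.00 ± √(28.00² − 2·3.71·64.5)] / 3.71 = (28.00 ± 17.48) / 3.71, so t = 2.836 s or t = 12.26 s.
The first (ascending) time is 2.836 s.

2.836 s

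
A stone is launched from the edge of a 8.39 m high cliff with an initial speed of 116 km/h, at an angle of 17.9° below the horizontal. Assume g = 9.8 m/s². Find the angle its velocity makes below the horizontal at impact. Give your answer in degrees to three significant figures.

27.9°

Convert: 116 km/h = 116/3.6 = 32.22 m/s.
Horizontal component vₓ = 32.22 cos 17.9° = 30.66 m/s; vertical v_y0 = −9.904 m/s (downward).
The projectile lands when y = 8.39 + (−9.904) t − ½·9.80·t² = 0. Positive root: t = (−9.904 + √(9.904² + 2·9.80·8.39)) / 9.80 = (−9.904 + 16.20) / 9.80 = 0.6428 s.
At impact: v_y = v_y0 − g t = −16.20 m/s; vₓ = 30.66 m/s.
Angle below horizontal: arctan(|v_y|/vₓ) = arctan(16.20/30.66) = 27.85°.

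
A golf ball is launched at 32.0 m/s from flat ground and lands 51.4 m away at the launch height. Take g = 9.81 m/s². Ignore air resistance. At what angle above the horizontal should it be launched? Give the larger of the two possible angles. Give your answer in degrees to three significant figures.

75.3°

From R = (v₀²/g) sin 2θ: sin 2θ = 9.81 × 51.4 / 1024.0 = 0.4924.
2θ = 29.50° or 180° − 29.50° = 150.5°, so θ = 14.75° or 75.25°.
The larger angle is 75.25°.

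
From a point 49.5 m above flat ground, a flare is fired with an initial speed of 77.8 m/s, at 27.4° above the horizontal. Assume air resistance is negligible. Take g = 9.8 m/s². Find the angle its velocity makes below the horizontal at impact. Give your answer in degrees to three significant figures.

Horizontal component vₓ = 77.80 cos 27.4° = 69.07 m/s; vertical v_y0 = 77.80 sin 27.4° = 35.80 m/s.
With up positive and y = 0 at the ground: y(t) = 49.5 + (35.80) t − 4.900 t². Setting y = 0 and taking the positive root: t = [35.80 + √(35.80² + 2·9.80·49.5)] / 9.80 = (35.80 + 47.46) / 9.80 = 8.496 s.
At impact: v_y = v_y0 − g t = −47.46 m/s; vₓ = 69.07 m/s.
Angle below horizontal: arctan(|v_y|/vₓ) = arctan(47.46/69.07) = 34.49°.

34.5°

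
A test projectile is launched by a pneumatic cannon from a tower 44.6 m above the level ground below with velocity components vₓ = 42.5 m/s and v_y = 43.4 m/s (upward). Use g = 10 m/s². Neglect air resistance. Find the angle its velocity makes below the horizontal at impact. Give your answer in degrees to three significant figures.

51.1°

The projectile lands when y = 44.6 + (43.40) t − ½·10.0·t² = 0. Positive root: t = (43.40 + √(43.40² + 2·10.0·44.6)) / 10.0 = (43.40 + 52.68) / 10.0 = 9.608 s.
At impact: v_y = v_y0 − g t = −52.68 m/s; vₓ = 42.50 m/s.
Angle below horizontal: arctan(|v_y|/vₓ) = arctan(52.68/42.50) = 51.11°.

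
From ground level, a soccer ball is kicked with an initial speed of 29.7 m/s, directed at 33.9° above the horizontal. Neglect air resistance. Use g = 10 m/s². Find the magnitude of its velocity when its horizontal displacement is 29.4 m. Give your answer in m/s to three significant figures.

vₓ = 29.70 cos 33.9° = 24.65 m/s; v_y0 = 29.70 sin 33.9° = 16.57 m/s.
x = vₓ t ⇒ t = 29.4/24.65 = 1.193 s.
Vertical velocity there: v_y = v_y0 − g t = 16.57 − 10.0 × 1.193 = 4.639 m/s.
Speed: √(vₓ² + v_y²) = √(24.65² + 4.639²) = 25.08 m/s.

25.1 m/s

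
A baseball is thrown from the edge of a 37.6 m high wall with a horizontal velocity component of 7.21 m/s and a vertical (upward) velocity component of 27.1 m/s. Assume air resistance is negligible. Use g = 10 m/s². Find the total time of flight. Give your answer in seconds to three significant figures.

6.57 s

The projectile lands when y = 37.6 + (27.10) t − ½·10.0·t² = 0. Positive root: t = (27.10 + √(27.10² + 2·10.0·37.6)) / 10.0 = (27.10 + 38.55) / 10.0 = 6.565 s.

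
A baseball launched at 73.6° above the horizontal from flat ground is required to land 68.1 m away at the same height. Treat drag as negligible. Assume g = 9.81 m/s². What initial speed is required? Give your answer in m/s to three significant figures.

Level-ground range: R = v₀² sin(2θ)/g, so v₀ = √(gR / sin 2θ).
v₀ = √(9.81 × 68.1 / sin 147.2°) = √(668.1 / 0.5417) = √1233.2 = 35.12 m/s.

35.1 m/s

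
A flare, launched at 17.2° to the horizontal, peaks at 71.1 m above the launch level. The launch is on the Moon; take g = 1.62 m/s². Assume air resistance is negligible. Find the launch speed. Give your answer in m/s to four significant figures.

51.33 m/s

At the peak v_y = 0, so v_y0 = √(2gH) = √(2 × 1.62 × 71.1) = 15.18 m/s.
v_y0 = v₀ sin θ ⇒ v₀ = 15.18 / sin 17.2° = 51.33 m/s.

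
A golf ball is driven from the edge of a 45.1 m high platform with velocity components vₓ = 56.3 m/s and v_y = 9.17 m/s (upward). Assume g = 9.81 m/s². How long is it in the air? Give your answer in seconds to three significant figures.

The projectile lands when y = 45.1 + (9.170) t − ½·9.81·t² = 0. Positive root: t = (9.170 + √(9.170² + 2·9.81·45.1)) / 9.81 = (9.170 + 31.13) / 9.81 = 4.108 s.

4.11 s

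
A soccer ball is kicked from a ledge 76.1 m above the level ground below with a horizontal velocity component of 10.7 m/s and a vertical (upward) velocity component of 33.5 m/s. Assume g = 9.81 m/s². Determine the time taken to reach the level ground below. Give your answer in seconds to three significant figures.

With up positive and y = 0 at the ground: y(t) = 76.1 + (33.50) t − 4.905 t². Setting y = 0 and taking the positive root: t = [33.50 + √(33.50² + 2·9.81·76.1)] / 9.81 = (33.50 + 51.14) / 9.81 = 8.628 s.

8.63 s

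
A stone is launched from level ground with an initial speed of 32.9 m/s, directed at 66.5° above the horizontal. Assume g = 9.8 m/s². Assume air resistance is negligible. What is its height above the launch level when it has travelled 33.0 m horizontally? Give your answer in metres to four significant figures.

44.89 m

Horizontal component vₓ = 32.90 cos 66.5° = 13.12 m/s; vertical v_y0 = 32.90 sin 66.5° = 30.17 m/s.
At x = 33.0 m, t = x/vₓ = 33.0/13.12 = 2.515 s.
Height: y = v_y0 t − ½ g t² = 30.17 × 2.515 − 4.900 × 2.515² = 75.89 − 31.01 = 44.89 m.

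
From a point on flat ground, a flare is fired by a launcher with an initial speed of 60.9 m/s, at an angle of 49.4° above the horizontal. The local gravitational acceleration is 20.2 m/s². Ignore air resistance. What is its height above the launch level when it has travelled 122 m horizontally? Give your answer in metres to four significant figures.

46.63 m

Components: vₓ = 60.90 cos 49.4° = 39.63 m/s, v_y0 = 60.90 sin 49.4° = 46.24 m/s.
x = vₓ t ⇒ t = 122/39.63 = 3.078 s.
Height: y = v_y0 t − ½ g t² = 46.24 × 3.078 − 10.10 × 3.078² = 142.3 − 95.71 = 46.63 m.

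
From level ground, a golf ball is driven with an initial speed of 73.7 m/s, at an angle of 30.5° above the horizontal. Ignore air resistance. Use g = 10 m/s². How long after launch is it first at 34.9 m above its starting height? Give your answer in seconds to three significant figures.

Components: vₓ = 73.70 cos 30.5° = 63.50 m/s, v_y0 = 73.70 sin 30.5° = 37.41 m/s.
Require v_y0 t − ½ g t² = 34.9, i.e. 5.000 t² − 37.41 t + 34.9 = 0.
Quadratic formula: t = (37.41 ± √701.18) / 10.0 = (37.41 ± 26.48) / 10.0 → t = 1.093 s or 6.389 s.
The first (ascending) time is 1.093 s.

1.09 s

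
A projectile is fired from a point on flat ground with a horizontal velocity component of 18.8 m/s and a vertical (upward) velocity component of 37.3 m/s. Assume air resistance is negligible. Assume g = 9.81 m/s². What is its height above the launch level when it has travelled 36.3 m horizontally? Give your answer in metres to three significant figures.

53.7 m

Time to reach x = 36.3 m: t = x/vₓ = 36.3/18.80 = 1.931 s.
Height: y = v_y0 t − ½ g t² = 37.30 × 1.931 − 4.905 × 1.931² = 72.02 − 18.29 = 53.73 m.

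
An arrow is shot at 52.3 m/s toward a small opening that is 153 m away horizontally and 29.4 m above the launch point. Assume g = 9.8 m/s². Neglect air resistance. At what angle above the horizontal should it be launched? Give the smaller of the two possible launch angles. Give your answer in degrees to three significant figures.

28.8°

Trajectory: y = x tanθ − g x² (1 + tan²θ)/(2v₀²). With x = 153, y = 29.4, v₀ = 52.3, g = 9.80:
41.93 tan²θ − 153 tanθ + (71.33) = 0.
tanθ = [153 ± √(153² − 4 × 41.93 × (71.33))] / (2 × 41.93) = (153 ± 107.0) / 83.87, giving tanθ = 0.5488 or 3.100.
θ = 28.76° or 72.12°; the smaller is 28.76°.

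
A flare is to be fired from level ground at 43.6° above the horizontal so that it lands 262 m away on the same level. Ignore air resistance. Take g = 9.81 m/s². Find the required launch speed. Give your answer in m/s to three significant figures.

Level-ground range: R = v₀² sin(2θ)/g, so v₀ = √(gR / sin 2θ).
v₀ = √(9.81 × 262 / sin 87.20°) = √(2570 / 0.9988) = √2573.3 = 50.73 m/s.

50.7 m/s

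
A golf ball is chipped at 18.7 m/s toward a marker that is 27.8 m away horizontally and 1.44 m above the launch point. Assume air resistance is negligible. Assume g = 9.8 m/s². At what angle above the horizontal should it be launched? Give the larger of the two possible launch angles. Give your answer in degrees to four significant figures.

63.44°

Trajectory: y = x tanθ − g x² (1 + tan²θ)/(2v₀²). With x = 27.8, y = 1.44, v₀ = 18.7, g = 9.80:
10.83 tan²θ − 27.8 tanθ + (12.27) = 0.
tanθ = [27.8 ± √(27.8² − 4 × 10.83 × (12.27))] / (2 × 10.83) = (27.8 ± 15.54) / 21.66, giving tanθ = 0.5662 or 2.001.
θ = 29.52° or 63.44°; the larger is 63.44°.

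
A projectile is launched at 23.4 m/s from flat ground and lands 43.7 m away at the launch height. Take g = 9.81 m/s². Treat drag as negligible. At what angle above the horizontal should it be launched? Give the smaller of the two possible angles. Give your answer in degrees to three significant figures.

R = v₀² sin 2θ / g gives sin 2θ = gR/v₀² = 9.81·43.7/23.4² = 0.7829.
2θ = 51.53° or 180° − 51.53° = 128.5°, so θ = 25.76° or 64.24°.
The smaller angle is 25.76°.

25.8°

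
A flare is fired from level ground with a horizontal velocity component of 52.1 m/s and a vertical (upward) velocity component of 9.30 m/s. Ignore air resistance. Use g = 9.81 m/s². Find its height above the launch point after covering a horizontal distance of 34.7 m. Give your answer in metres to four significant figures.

4.018 m

Time to reach x = 34.7 m: t = x/vₓ = 34.7/52.10 = 0.6660 s.
Height: y = v_y0 t − ½ g t² = 9.300 × 0.6660 − 4.905 × 0.6660² = 6.194 − 2.176 = 4.018 m.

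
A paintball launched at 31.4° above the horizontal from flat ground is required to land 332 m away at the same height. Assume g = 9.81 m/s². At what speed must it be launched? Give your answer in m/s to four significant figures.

60.51 m/s

From R = (v₀² / g) sin 2θ: v₀ = √(gR / sin 2θ).
v₀ = √(9.81 × 332 / sin 62.80°) = √(3257 / 0.8894) = √3661.9 = 60.51 m/s.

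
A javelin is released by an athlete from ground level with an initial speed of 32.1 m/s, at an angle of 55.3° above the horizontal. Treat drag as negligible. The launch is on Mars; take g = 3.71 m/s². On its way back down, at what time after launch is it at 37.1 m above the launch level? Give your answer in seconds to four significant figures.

Horizontal component vₓ = 32.10 cos 55.3° = 18.27 m/s; vertical v_y0 = 32.10 sin 55.3° = 26.39 m/s.
Height y(t) = 26.39 t − 1.855 t² = 37.1 gives 1.855 t² − 26.39 t + 37.1 = 0.
t = [26.39 ± √(26.39² − 2·3.71·37.1)] / 3.71 = (26.39 ± 20.52) / 3.71, so t = 1.582 s or t = 12.65 s.
The descending-branch root is 12.65 s.

12.65 s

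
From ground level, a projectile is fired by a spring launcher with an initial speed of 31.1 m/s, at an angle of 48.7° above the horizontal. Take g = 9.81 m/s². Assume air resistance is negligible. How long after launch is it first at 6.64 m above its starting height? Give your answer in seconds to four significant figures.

0.3035 s

Horizontal component vₓ = 31.10 cos 48.7° = 20.53 m/s; vertical v_y0 = 31.10 sin 48.7° = 23.36 m/s.
Require v_y0 t − ½ g t² = 6.64, i.e. 4.905 t² − 23.36 t + 6.64 = 0.
Quadratic formula: t = (23.36 ± √415.61) / 9.81 = (23.36 ± 20.39) / 9.81 → t = 0.3035 s or 4.460 s.
The first (ascending) time is 0.3035 s.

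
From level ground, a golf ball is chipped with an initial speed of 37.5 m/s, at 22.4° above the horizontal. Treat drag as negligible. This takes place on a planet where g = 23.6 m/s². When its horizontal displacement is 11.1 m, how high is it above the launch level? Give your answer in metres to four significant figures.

Components: vₓ = 37.50 cos 22.4° = 34.67 m/s, v_y0 = 37.50 sin 22.4° = 14.29 m/s.
x = vₓ t ⇒ t = 11.1/34.67 = 0.3202 s.
Height: y = v_y0 t − ½ g t² = 14.29 × 0.3202 − 11.80 × 0.3202² = 4.575 − 1.210 = 3.366 m.

3.366 m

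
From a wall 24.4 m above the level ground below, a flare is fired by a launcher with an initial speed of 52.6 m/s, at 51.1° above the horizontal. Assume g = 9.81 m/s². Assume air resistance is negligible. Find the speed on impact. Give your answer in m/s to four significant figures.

56.97 m/s

Components: vₓ = 52.60 cos 51.1° = 33.03 m/s, v_y0 = 52.60 sin 51.1° = 40.94 m/s.
Vertical motion (up positive, ground at y = 0): 4.905 t² − (40.94) t − 24.4 = 0, so t = (40.94 + √(40.94² + 2·9.81·24.4)) / 9.81 = (40.94 + 46.42) / 9.81 = 8.904 s.
Vertical velocity at impact: v_y = v_y0 − g t = 40.94 − 9.81 × 8.904 = −46.42 m/s.
Speed: |v| = √(vₓ² + v_y²) = √(33.03² + 46.42²) = 56.97 m/s.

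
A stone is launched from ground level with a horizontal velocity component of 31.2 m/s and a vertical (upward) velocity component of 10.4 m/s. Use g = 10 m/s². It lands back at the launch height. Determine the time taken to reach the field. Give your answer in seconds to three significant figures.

2.08 s

Landing at launch height ⇒ T = 2 v_y0 / g = 2 × 10.40 / 10.0 = 2.080 s.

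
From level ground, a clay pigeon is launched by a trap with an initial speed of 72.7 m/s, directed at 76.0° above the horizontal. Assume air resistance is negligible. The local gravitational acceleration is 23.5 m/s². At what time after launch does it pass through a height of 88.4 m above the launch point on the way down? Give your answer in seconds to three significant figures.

Components: vₓ = 72.70 cos 76.0° = 17.59 m/s, v_y0 = 72.70 sin 76.0° = 70.54 m/s.
Height y(t) = 70.54 t − 11.75 t² = 88.4 gives 11.75 t² − 70.54 t + 88.4 = 0.
t = [70.54 ± √(70.54² − 2·23.5·88.4)] / 23.5 = (70.54 ± 28.66) / 23.5, so t = 1.782 s or t = 4.221 s.
The descending-branch root is 4.221 s.

4.22 s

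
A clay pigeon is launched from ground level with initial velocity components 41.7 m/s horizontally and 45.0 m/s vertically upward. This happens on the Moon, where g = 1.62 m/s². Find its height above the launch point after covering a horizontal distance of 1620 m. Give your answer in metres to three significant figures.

x = vₓ t ⇒ t = 1620/41.70 = 38.85 s.
Height: y = v_y0 t − ½ g t² = 45.00 × 38.85 − 0.8100 × 38.85² = 1748 − 1222 = 525.7 m.

526 m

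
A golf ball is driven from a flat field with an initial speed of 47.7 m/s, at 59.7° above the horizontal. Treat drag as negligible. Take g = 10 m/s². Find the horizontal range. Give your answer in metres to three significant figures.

198 m

vₓ = 47.70 cos 59.7° = 24.07 m/s; v_y0 = 47.70 sin 59.7° = 41.18 m/s.
Flight time T = 2 v_y0 / g = 8.237 s.
Horizontal distance R = vₓ T = 24.07 × 8.237 = 198.2 m.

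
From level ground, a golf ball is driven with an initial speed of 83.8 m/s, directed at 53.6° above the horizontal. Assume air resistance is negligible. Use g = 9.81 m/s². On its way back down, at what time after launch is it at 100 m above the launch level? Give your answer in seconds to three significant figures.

12.1 s

Resolve: vₓ = 83.80 cos 53.6° = 49.73 m/s and v_y0 = 83.80 sin 53.6° = 67.45 m/s.
Height y(t) = 67.45 t − 4.905 t² = 100 gives 4.905 t² − 67.45 t + 100 = 0.
Quadratic formula: t = (67.45 ± √2587.5) / 9.81 = (67.45 ± 50.87) / 9.81 → t = 1.690 s or 12.06 s.
The descending-branch root is 12.06 s.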